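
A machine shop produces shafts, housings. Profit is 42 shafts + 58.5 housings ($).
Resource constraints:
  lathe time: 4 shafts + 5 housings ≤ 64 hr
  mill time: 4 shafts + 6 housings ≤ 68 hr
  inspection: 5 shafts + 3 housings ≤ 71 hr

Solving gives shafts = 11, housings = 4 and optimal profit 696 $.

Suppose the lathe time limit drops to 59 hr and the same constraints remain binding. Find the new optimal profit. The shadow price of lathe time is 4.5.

673.5

Δb = -5, so new z* = 696 + (4.5)·(-5) = 696 − 22.5 = 673.5.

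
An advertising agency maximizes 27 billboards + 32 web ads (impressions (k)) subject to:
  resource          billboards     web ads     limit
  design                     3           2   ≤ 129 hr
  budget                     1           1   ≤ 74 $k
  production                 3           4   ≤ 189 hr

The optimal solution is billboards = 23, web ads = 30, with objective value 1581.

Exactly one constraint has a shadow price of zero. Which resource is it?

budget

design: 129/129 (binding)
budget: 53/74 (slack 21)
production: 189/189 (binding)
By complementary slackness, a constraint with positive slack has shadow price 0 → budget.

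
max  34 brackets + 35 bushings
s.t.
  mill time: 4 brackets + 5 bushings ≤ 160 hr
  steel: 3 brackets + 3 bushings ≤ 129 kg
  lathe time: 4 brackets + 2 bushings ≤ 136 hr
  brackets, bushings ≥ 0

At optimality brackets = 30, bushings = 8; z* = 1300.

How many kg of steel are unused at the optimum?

steel used = 3·30 + 3·8 = 114; slack = 129 − 114 = 15.

15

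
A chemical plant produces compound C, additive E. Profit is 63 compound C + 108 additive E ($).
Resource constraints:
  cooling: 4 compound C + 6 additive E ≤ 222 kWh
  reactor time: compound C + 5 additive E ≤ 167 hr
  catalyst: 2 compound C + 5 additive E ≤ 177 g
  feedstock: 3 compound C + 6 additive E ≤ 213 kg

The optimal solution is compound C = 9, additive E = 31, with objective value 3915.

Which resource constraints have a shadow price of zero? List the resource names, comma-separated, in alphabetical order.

catalyst, reactor time

cooling: 222/222 (binding)
reactor time: 164/167 (slack 3)
catalyst: 173/177 (slack 4)
feedstock: 213/213 (binding)
By complementary slackness, a constraint with positive slack has shadow price 0 → catalyst, reactor time.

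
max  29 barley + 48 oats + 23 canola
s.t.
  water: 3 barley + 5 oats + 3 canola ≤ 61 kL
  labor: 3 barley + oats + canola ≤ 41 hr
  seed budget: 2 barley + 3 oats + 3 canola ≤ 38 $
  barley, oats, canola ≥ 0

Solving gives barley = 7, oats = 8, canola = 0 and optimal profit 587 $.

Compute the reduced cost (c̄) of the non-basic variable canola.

At the optimum: water uses 61 of 61 (binding); labor uses 29 of 41 (slack = 12); seed budget uses 38 of 38 (binding).
Slack constraints have shadow price 0 (complementary slackness).
The binding rows give the dual system: 3·y_water + 2·y_seed budget = 29 and 5·y_water + 3·y_seed budget = 48.
→ y_water = 9 and y_seed budget = 1.
Reduced cost of canola: c₃ − yᵀa₃ = 23 − (9·3 + 1·3) = 23 − 30 = -7.

-7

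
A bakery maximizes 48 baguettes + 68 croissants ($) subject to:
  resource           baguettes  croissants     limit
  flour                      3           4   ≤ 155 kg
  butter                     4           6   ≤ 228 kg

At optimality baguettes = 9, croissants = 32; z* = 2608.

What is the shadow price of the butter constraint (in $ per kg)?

At the optimum: flour uses 155 of 155 (binding); butter uses 228 of 228 (binding).
Dual feasibility on the basic columns requires 3·y_flour + 4·y_butter = 48, 4·y_flour + 6·y_butter = 68.
This yields shadow prices y_flour = 8, y_butter = 6.
Shadow price of butter = 6.

6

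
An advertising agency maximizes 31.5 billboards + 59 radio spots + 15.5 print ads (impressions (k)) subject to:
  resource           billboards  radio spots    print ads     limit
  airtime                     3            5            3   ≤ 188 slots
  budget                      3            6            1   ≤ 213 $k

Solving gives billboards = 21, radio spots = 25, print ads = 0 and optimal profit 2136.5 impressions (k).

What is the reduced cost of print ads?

Check each constraint at x*: airtime 188/188 (tight); budget 213/213 (tight).
From A_Bᵀ y = c: 3·y_airtime + 3·y_budget = 31.5; 5·y_airtime + 6·y_budget = 59.
Solving: y_airtime = 4, y_budget = 6.5.
Reduced cost of print ads: c₃ − yᵀa₃ = 15.5 − (4·3 + 6.5·1) = 15.5 − 18.5 = -3.

-3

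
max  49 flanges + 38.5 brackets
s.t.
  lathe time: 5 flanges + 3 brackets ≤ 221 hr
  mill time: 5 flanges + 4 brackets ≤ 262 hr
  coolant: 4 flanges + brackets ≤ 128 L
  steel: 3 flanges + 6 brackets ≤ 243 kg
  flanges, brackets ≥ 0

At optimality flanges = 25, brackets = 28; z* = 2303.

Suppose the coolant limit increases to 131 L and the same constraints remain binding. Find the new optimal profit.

Check each constraint at x*: lathe time 209/221 (slack 12); mill time 237/262 (slack 25); coolant 128/128 (tight); steel 243/243 (tight).
By complementary slackness, y = 0 for the non-binding constraints.
From A_Bᵀ y = c: 4·y_coolant + 3·y_steel = 49; 1·y_coolant + 6·y_steel = 38.5.
Solving: y_coolant = 8.5, y_steel = 5.
Δz = y_coolant·Δb = 8.5 × (3) = 25.5, so new z* = 2303 + 25.5 = 2328.5.

2328.5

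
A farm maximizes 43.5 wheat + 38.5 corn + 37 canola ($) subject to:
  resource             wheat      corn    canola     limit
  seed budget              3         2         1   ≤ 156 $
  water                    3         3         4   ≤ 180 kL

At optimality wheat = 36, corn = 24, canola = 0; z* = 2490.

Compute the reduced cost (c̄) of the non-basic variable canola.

-6

Both seed budget and water are binding at x*.
Dual feasibility on the basic columns requires 3·y_seed budget + 3·y_water = 43.5, 2·y_seed budget + 3·y_water = 38.5.
Solving: y_seed budget = 5, y_water = 9.5.
Reduced cost of canola: c₃ − yᵀa₃ = 37 − (5·1 + 9.5·4) = 37 − 43 = -6.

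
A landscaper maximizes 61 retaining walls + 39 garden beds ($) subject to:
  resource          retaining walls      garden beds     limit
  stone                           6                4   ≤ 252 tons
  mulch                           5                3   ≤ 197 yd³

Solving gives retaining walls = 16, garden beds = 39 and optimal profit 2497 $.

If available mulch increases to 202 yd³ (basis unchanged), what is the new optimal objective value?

Both stone and mulch are binding at x*.
From A_Bᵀ y = c: 6·y_stone + 5·y_mulch = 61; 4·y_stone + 3·y_mulch = 39.
→ y_stone = 6 and y_mulch = 5.
Δz = y_mulch·Δb = 5 × (5) = 25, so new z* = 2497 + 25 = 2522.

2522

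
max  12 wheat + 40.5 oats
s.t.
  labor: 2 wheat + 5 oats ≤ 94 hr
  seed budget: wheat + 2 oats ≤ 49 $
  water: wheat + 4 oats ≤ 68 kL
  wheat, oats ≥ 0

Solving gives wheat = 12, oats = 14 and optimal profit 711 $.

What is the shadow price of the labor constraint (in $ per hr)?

2.5

Binding: labor and water. Non-binding: seed budget (9 unused).
Since seed budget is not tight, its dual is 0.
From A_Bᵀ y = c: 2·y_labor + 1·y_water = 12; 5·y_labor + 4·y_water = 40.5.
→ y_labor = 2.5 and y_water = 7.
Shadow price of labor = 2.5.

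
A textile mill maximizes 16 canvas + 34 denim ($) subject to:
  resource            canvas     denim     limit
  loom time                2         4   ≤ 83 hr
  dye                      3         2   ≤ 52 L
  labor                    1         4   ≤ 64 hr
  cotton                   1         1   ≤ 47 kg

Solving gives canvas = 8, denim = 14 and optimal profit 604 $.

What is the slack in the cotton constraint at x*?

cotton used = 1·8 + 1·14 = 22; slack = 47 − 22 = 25.

25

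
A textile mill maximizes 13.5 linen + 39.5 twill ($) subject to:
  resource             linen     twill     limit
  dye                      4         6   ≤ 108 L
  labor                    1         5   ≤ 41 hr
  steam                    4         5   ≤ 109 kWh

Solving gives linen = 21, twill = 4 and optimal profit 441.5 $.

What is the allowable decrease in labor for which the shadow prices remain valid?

Binding constraints: dye, labor. The basis is B = [[4,6],[1,5]] with det 14.
Per unit decrease in labor, x* moves by d = (0.4286, -0.2857).
The basis stays optimal until twill reaches 0; allowable decrease = 14 hr.

14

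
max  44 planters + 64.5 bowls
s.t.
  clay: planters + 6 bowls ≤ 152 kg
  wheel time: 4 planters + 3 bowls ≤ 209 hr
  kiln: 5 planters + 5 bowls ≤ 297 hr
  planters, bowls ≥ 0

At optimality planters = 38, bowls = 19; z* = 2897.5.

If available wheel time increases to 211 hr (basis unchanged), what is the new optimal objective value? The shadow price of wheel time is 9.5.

2916.5

Δb = 2, so new z* = 2897.5 + (9.5)·(2) = 2897.5 + 19 = 2916.5.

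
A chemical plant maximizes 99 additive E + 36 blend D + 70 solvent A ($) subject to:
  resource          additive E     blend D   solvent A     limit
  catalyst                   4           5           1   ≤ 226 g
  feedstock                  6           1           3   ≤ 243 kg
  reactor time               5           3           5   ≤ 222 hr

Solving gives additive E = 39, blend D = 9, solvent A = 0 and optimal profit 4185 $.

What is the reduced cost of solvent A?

Check each constraint at x*: catalyst 201/226 (slack 25); feedstock 243/243 (tight); reactor time 222/222 (tight).
By complementary slackness, y = 0 for the non-binding constraint.
The binding rows give the dual system: 6·y_feedstock + 5·y_reactor time = 99 and 1·y_feedstock + 3·y_reactor time = 36.
This yields shadow prices y_feedstock = 9, y_reactor time = 9.
Reduced cost of solvent A: c₃ − yᵀa₃ = 70 − (9·3 + 9·5) = 70 − 72 = -2.

-2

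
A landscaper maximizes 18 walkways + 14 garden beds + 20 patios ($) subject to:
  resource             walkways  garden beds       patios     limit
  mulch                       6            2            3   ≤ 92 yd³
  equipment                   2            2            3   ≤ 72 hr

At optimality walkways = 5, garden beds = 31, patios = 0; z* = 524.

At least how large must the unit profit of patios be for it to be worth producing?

21

Check each constraint at x*: mulch 92/92 (tight); equipment 72/72 (tight).
Dual feasibility on the basic columns requires 6·y_mulch + 2·y_equipment = 18, 2·y_mulch + 2·y_equipment = 14.
Solving: y_mulch = 1, y_equipment = 6.
patios enters the basis when its profit ≥ yᵀa₃ = 1·3 + 6·3 = 21.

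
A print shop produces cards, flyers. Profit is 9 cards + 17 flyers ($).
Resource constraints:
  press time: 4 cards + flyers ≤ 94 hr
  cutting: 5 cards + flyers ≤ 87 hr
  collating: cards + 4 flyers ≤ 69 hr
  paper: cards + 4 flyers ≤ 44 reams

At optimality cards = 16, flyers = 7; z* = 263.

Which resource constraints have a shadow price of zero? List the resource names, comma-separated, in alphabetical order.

press time: 71/94 (slack 23)
cutting: 87/87 (binding)
collating: 44/69 (slack 25)
paper: 44/44 (binding)
By complementary slackness, a constraint with positive slack has shadow price 0 → collating, press time.

collating, press time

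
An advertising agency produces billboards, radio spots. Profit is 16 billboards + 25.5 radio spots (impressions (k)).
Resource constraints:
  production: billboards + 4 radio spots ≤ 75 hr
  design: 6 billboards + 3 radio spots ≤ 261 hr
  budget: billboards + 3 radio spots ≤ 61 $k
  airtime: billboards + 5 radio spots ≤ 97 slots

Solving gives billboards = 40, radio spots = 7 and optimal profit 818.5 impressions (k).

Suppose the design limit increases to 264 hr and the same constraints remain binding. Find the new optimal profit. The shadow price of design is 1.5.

823

Δb = 3, so new z* = 818.5 + (1.5)·(3) = 818.5 + 4.5 = 823.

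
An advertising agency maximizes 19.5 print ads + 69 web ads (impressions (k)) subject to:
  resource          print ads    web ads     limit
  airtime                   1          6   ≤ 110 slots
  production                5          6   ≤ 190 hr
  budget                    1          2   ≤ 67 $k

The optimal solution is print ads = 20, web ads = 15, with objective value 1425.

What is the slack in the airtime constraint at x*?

0

airtime used = 1·20 + 6·15 = 110; slack = 110 − 110 = 0.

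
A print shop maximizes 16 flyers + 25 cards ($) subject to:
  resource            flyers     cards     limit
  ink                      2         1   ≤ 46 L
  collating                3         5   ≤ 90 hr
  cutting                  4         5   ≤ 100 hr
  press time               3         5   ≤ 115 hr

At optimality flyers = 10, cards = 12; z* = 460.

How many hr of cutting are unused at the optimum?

cutting used = 4·10 + 5·12 = 100; slack = 100 − 100 = 0.

0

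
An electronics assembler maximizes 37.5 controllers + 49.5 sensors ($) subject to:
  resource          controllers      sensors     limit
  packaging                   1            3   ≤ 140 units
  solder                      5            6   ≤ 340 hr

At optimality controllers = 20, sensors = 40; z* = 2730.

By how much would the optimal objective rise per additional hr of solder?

7

Both packaging and solder are binding at x*.
The binding rows give the dual system: 1·y_packaging + 5·y_solder = 37.5 and 3·y_packaging + 6·y_solder = 49.5.
Solving: y_packaging = 2.5, y_solder = 7.
Shadow price of solder = 7.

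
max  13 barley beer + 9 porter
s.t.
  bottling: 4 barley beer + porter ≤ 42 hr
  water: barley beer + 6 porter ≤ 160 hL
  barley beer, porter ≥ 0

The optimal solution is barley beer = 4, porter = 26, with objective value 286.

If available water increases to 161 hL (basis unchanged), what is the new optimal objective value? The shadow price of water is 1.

287

Δb = 1, so new z* = 286 + (1)·(1) = 286 + 1 = 287.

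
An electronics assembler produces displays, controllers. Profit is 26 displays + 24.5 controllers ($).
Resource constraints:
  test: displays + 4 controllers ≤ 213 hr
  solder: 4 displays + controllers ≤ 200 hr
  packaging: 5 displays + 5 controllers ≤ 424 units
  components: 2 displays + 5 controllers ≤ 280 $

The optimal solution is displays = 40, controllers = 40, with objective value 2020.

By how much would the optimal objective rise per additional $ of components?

4

Check each constraint at x*: test 200/213 (slack 13); solder 200/200 (tight); packaging 400/424 (slack 24); components 280/280 (tight).
Since test, packaging are not tight, their duals are 0.
From A_Bᵀ y = c: 4·y_solder + 2·y_components = 26; 1·y_solder + 5·y_components = 24.5.
→ y_solder = 4.5 and y_components = 4.
Shadow price of components = 4.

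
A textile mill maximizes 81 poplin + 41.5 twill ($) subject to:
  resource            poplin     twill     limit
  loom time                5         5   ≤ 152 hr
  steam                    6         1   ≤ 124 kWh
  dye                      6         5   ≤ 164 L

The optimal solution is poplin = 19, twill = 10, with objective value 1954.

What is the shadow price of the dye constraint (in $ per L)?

At the optimum: loom time uses 145 of 152 (slack = 7); steam uses 124 of 124 (binding); dye uses 164 of 164 (binding).
Since loom time is not tight, its dual is 0.
The binding rows give the dual system: 6·y_steam + 6·y_dye = 81 and 1·y_steam + 5·y_dye = 41.5.
Solving: y_steam = 6.5, y_dye = 7.
Shadow price of dye = 7.

7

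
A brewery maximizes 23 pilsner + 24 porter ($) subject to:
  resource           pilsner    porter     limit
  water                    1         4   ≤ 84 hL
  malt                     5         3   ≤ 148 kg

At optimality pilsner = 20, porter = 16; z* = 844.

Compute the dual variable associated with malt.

Both water and malt are binding at x*.
The binding rows give the dual system: 1·y_water + 5·y_malt = 23 and 4·y_water + 3·y_malt = 24.
Solving: y_water = 3, y_malt = 4.
Shadow price of malt = 4.

4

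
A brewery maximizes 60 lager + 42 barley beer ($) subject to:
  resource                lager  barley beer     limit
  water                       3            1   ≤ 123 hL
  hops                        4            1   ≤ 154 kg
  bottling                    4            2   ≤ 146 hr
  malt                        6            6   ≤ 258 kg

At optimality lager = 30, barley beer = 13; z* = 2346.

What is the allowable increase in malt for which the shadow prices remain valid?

180

Binding constraints: bottling, malt. The basis is B = [[4,2],[6,6]] with det 12.
Per unit increase in malt, x* moves by d = (-0.1667, 0.3333).
The basis stays optimal until lager reaches 0; allowable increase = 180 kg.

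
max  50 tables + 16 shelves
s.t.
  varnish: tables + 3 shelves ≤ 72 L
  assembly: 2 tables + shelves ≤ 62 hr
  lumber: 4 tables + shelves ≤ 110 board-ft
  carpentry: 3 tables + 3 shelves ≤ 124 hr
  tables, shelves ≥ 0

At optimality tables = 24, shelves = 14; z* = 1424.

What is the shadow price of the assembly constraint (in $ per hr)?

Binding: assembly and lumber. Non-binding: varnish (6 unused), carpentry (10 unused).
By complementary slackness, y = 0 for the non-binding constraints.
The binding rows give the dual system: 2·y_assembly + 4·y_lumber = 50 and 1·y_assembly + 1·y_lumber = 16.
This yields shadow prices y_assembly = 7, y_lumber = 9.
Shadow price of assembly = 7.

7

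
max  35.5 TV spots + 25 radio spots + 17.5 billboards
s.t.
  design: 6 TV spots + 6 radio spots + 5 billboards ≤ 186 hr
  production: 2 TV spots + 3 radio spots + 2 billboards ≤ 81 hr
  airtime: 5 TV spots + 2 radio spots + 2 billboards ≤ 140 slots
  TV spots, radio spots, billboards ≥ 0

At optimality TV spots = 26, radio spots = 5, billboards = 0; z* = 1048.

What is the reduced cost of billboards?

Binding: design and airtime. Non-binding: production (14 unused).
By complementary slackness, y = 0 for the non-binding constraint.
The binding rows give the dual system: 6·y_design + 5·y_airtime = 35.5 and 6·y_design + 2·y_airtime = 25.
→ y_design = 3 and y_airtime = 3.5.
Reduced cost of billboards: c₃ − yᵀa₃ = 17.5 − (3·5 + 3.5·2) = 17.5 − 22 = -4.5.

-4.5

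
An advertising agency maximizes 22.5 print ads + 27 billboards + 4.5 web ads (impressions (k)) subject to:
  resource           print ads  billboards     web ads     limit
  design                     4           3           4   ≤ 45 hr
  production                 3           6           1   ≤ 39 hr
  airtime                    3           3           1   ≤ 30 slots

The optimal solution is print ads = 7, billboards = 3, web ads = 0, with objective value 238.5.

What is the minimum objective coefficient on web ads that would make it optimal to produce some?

7.5

At the optimum: design uses 37 of 45 (slack = 8); production uses 39 of 39 (binding); airtime uses 30 of 30 (binding).
Since design is not tight, its dual is 0.
Dual feasibility on the basic columns requires 3·y_production + 3·y_airtime = 22.5, 6·y_production + 3·y_airtime = 27.
This yields shadow prices y_production = 1.5, y_airtime = 6.
web ads enters the basis when its profit ≥ yᵀa₃ = 1.5·1 + 6·1 = 7.5.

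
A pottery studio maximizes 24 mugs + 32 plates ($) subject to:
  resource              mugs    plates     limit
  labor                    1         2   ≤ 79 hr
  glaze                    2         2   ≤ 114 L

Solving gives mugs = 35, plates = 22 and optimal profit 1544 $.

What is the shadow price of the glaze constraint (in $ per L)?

8

At the optimum: labor uses 79 of 79 (binding); glaze uses 114 of 114 (binding).
From A_Bᵀ y = c: 1·y_labor + 2·y_glaze = 24; 2·y_labor + 2·y_glaze = 32.
→ y_labor = 8 and y_glaze = 8.
Shadow price of glaze = 8.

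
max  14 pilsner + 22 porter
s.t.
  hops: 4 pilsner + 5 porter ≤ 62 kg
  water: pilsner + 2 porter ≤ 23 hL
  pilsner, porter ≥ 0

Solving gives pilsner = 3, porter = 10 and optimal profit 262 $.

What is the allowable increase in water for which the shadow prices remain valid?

Binding constraints: hops, water. The basis is B = [[4,5],[1,2]] with det 3.
Per unit increase in water, x* moves by d = (-1.6667, 1.3333).
The basis stays optimal until pilsner reaches 0; allowable increase = 1.8 hL.

1.8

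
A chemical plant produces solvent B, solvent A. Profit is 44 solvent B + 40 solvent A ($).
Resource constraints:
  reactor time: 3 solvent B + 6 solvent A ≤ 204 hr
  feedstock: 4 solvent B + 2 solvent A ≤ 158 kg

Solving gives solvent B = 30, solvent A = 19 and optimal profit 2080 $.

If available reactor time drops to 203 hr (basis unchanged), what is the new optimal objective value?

2076

Check each constraint at x*: reactor time 204/204 (tight); feedstock 158/158 (tight).
Dual feasibility on the basic columns requires 3·y_reactor time + 4·y_feedstock = 44, 6·y_reactor time + 2·y_feedstock = 40.
→ y_reactor time = 4 and y_feedstock = 8.
Δz = y_reactor time·Δb = 4 × (-1) = -4, so new z* = 2080 − 4 = 2076.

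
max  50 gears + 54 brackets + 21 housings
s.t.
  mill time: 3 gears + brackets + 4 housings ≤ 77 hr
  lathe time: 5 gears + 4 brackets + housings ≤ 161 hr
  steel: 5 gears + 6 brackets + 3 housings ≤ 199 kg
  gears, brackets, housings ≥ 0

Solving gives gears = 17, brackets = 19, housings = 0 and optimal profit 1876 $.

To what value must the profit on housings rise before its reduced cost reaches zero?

Check each constraint at x*: mill time 70/77 (slack 7); lathe time 161/161 (tight); steel 199/199 (tight).
Since mill time is not tight, its dual is 0.
Dual feasibility on the basic columns requires 5·y_lathe time + 5·y_steel = 50, 4·y_lathe time + 6·y_steel = 54.
This yields shadow prices y_lathe time = 3, y_steel = 7.
housings enters the basis when its profit ≥ yᵀa₃ = 3·1 + 7·3 = 24.

24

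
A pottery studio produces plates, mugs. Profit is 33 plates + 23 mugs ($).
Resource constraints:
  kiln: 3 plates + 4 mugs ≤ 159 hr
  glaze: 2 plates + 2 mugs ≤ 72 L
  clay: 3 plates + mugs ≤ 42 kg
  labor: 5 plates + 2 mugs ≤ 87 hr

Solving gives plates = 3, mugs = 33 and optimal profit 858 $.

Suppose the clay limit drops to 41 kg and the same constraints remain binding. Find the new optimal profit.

853

Check each constraint at x*: kiln 141/159 (slack 18); glaze 72/72 (tight); clay 42/42 (tight); labor 81/87 (slack 6).
Since kiln, labor are not tight, their duals are 0.
The binding rows give the dual system: 2·y_glaze + 3·y_clay = 33 and 2·y_glaze + 1·y_clay = 23.
This yields shadow prices y_glaze = 9, y_clay = 5.
Δz = y_clay·Δb = 5 × (-1) = -5, so new z* = 858 − 5 = 853.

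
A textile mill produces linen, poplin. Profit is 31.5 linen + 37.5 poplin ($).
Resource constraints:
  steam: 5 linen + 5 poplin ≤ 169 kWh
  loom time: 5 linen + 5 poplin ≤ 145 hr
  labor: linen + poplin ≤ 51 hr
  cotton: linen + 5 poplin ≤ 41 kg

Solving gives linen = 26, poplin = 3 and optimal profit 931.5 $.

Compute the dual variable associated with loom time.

At the optimum: steam uses 145 of 169 (slack = 24); loom time uses 145 of 145 (binding); labor uses 29 of 51 (slack = 22); cotton uses 41 of 41 (binding).
By complementary slackness, y = 0 for the non-binding constraints.
The binding rows give the dual system: 5·y_loom time + 1·y_cotton = 31.5 and 5·y_loom time + 5·y_cotton = 37.5.
This yields shadow prices y_loom time = 6, y_cotton = 1.5.
Shadow price of loom time = 6.

6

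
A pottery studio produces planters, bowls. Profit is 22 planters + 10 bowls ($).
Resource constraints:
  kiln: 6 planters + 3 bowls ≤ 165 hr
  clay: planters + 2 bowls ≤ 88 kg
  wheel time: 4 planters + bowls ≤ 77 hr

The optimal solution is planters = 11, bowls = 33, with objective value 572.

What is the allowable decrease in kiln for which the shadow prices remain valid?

Binding constraints: kiln, wheel time. The basis is B = [[6,3],[4,1]] with det -6.
Per unit decrease in kiln, x* moves by d = (0.1667, -0.6667).
The basis stays optimal until bowls reaches 0; allowable decrease = 49.5 hr.

49.5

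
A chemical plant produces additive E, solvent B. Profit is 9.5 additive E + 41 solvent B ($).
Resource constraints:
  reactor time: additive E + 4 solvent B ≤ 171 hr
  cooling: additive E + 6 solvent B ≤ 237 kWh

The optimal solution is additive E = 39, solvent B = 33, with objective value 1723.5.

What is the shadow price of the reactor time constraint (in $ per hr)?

Both reactor time and cooling are binding at x*.
Dual feasibility on the basic columns requires 1·y_reactor time + 1·y_cooling = 9.5, 4·y_reactor time + 6·y_cooling = 41.
This yields shadow prices y_reactor time = 8, y_cooling = 1.5.
Shadow price of reactor time = 8.

8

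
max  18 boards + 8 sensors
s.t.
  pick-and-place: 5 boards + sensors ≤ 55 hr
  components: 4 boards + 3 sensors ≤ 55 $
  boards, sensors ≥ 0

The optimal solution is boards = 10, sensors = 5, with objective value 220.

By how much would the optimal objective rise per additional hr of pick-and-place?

2

Check each constraint at x*: pick-and-place 55/55 (tight); components 55/55 (tight).
The binding rows give the dual system: 5·y_pick-and-place + 4·y_components = 18 and 1·y_pick-and-place + 3·y_components = 8.
This yields shadow prices y_pick-and-place = 2, y_components = 2.
Shadow price of pick-and-place = 2.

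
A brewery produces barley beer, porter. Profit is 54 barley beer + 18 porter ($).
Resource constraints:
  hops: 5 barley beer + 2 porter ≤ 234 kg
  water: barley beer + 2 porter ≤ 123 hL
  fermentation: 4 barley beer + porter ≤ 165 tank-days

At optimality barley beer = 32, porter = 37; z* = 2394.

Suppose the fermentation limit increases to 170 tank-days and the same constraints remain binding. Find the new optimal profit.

2424

Check each constraint at x*: hops 234/234 (tight); water 106/123 (slack 17); fermentation 165/165 (tight).
Since water is not tight, its dual is 0.
From A_Bᵀ y = c: 5·y_hops + 4·y_fermentation = 54; 2·y_hops + 1·y_fermentation = 18.
Solving: y_hops = 6, y_fermentation = 6.
Δz = y_fermentation·Δb = 6 × (5) = 30, so new z* = 2394 + 30 = 2424.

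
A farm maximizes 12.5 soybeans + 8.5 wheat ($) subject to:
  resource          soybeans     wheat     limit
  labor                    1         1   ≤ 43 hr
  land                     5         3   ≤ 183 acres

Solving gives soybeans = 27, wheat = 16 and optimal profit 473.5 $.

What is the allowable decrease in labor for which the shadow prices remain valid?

6.4

Binding constraints: labor, land. The basis is B = [[1,1],[5,3]] with det -2.
Per unit decrease in labor, x* moves by d = (1.5, -2.5).
The basis stays optimal until wheat reaches 0; allowable decrease = 6.4 hr.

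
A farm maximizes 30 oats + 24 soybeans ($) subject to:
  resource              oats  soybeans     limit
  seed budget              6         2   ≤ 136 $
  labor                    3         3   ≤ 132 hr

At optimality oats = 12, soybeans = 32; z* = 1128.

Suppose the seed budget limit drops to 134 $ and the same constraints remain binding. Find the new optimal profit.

1125

Check each constraint at x*: seed budget 136/136 (tight); labor 132/132 (tight).
From A_Bᵀ y = c: 6·y_seed budget + 3·y_labor = 30; 2·y_seed budget + 3·y_labor = 24.
→ y_seed budget = 1.5 and y_labor = 7.
Δz = y_seed budget·Δb = 1.5 × (-2) = -3, so new z* = 1128 − 3 = 1125.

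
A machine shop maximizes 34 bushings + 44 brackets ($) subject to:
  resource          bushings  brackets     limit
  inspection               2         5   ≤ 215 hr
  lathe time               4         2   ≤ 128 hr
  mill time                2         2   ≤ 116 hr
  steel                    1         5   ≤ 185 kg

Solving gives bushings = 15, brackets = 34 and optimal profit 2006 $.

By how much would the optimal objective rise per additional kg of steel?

6

Binding: lathe time and steel. Non-binding: inspection (15 unused), mill time (18 unused).
Since inspection, mill time are not tight, their duals are 0.
Dual feasibility on the basic columns requires 4·y_lathe time + 1·y_steel = 34, 2·y_lathe time + 5·y_steel = 44.
Solving: y_lathe time = 7, y_steel = 6.
Shadow price of steel = 6.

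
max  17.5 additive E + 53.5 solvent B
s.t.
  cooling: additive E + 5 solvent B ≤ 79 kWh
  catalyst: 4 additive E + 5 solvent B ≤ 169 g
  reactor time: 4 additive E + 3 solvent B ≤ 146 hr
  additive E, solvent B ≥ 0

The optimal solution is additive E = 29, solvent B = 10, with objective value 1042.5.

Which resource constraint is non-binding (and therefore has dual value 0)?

cooling: 79/79 (binding)
catalyst: 166/169 (slack 3)
reactor time: 146/146 (binding)
By complementary slackness, a constraint with positive slack has shadow price 0 → catalyst.

catalyst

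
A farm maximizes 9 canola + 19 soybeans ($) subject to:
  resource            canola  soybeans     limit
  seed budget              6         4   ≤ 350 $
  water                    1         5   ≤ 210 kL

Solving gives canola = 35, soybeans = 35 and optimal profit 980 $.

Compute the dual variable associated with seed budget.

1

Check each constraint at x*: seed budget 350/350 (tight); water 210/210 (tight).
From A_Bᵀ y = c: 6·y_seed budget + 1·y_water = 9; 4·y_seed budget + 5·y_water = 19.
This yields shadow prices y_seed budget = 1, y_water = 3.
Shadow price of seed budget = 1.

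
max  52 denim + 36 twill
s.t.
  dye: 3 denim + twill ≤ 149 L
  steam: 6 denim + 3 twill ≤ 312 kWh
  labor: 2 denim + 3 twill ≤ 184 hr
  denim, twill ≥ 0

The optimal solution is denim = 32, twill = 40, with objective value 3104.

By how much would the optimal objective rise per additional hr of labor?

Binding: steam and labor. Non-binding: dye (13 unused).
By complementary slackness, y = 0 for the non-binding constraint.
Dual feasibility on the basic columns requires 6·y_steam + 2·y_labor = 52, 3·y_steam + 3·y_labor = 36.
This yields shadow prices y_steam = 7, y_labor = 5.
Shadow price of labor = 5.

5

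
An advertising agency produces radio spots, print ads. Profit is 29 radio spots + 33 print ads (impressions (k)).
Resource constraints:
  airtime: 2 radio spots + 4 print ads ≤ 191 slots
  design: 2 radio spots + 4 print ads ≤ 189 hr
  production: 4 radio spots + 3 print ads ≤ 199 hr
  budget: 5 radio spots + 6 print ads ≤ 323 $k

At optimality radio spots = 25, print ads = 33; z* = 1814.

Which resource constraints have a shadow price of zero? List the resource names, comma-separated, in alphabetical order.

airtime: 182/191 (slack 9)
design: 182/189 (slack 7)
production: 199/199 (binding)
budget: 323/323 (binding)
By complementary slackness, a constraint with positive slack has shadow price 0 → airtime, design.

airtime, design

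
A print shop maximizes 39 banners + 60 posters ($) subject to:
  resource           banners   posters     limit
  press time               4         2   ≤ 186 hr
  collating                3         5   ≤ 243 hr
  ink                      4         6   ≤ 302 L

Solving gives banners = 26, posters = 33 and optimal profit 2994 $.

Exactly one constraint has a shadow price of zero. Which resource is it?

press time

press time: 170/186 (slack 16)
collating: 243/243 (binding)
ink: 302/302 (binding)
By complementary slackness, a constraint with positive slack has shadow price 0 → press time.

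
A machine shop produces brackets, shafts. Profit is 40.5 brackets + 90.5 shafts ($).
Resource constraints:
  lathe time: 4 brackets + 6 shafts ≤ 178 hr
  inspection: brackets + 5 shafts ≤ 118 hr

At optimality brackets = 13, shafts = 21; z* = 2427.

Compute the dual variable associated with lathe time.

8

Check each constraint at x*: lathe time 178/178 (tight); inspection 118/118 (tight).
The binding rows give the dual system: 4·y_lathe time + 1·y_inspection = 40.5 and 6·y_lathe time + 5·y_inspection = 90.5.
→ y_lathe time = 8 and y_inspection = 8.5.
Shadow price of lathe time = 8.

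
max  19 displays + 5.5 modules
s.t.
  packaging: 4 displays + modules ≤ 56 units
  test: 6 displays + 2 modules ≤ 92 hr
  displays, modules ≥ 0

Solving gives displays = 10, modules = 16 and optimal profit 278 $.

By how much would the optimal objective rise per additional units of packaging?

2.5

At the optimum: packaging uses 56 of 56 (binding); test uses 92 of 92 (binding).
From A_Bᵀ y = c: 4·y_packaging + 6·y_test = 19; 1·y_packaging + 2·y_test = 5.5.
Solving: y_packaging = 2.5, y_test = 1.5.
Shadow price of packaging = 2.5.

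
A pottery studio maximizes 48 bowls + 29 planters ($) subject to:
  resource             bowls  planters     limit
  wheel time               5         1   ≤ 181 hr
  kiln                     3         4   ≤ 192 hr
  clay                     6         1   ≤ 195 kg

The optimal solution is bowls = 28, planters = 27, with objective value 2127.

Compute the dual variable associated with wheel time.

0

At the optimum: wheel time uses 167 of 181 (slack = 14); kiln uses 192 of 192 (binding); clay uses 195 of 195 (binding).
By complementary slackness, y = 0 for the non-binding constraint.
From A_Bᵀ y = c: 3·y_kiln + 6·y_clay = 48; 4·y_kiln + 1·y_clay = 29.
This yields shadow prices y_kiln = 6, y_clay = 5.
Shadow price of wheel time = 0.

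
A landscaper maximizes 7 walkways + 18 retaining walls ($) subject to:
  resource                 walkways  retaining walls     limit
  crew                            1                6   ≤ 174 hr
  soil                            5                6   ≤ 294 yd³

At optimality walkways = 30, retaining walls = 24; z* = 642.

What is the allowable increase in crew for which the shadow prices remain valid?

120

Binding constraints: crew, soil. The basis is B = [[1,6],[5,6]] with det -24.
Per unit increase in crew, x* moves by d = (-0.25, 0.2083).
The basis stays optimal until walkways reaches 0; allowable increase = 120 hr.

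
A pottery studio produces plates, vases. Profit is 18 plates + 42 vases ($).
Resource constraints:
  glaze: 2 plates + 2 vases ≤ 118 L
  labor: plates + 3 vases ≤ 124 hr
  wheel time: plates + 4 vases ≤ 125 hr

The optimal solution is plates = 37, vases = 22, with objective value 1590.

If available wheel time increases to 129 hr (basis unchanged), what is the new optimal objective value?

At the optimum: glaze uses 118 of 118 (binding); labor uses 103 of 124 (slack = 21); wheel time uses 125 of 125 (binding).
Since labor is not tight, its dual is 0.
From A_Bᵀ y = c: 2·y_glaze + 1·y_wheel time = 18; 2·y_glaze + 4·y_wheel time = 42.
→ y_glaze = 5 and y_wheel time = 8.
Δz = y_wheel time·Δb = 8 × (4) = 32, so new z* = 1590 + 32 = 1622.

1622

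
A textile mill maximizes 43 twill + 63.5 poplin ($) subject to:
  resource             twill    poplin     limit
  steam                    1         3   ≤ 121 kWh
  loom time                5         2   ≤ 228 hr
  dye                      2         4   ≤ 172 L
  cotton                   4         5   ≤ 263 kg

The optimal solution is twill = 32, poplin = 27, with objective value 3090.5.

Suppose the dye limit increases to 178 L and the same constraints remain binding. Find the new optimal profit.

3129.5

Check each constraint at x*: steam 113/121 (slack 8); loom time 214/228 (slack 14); dye 172/172 (tight); cotton 263/263 (tight).
By complementary slackness, y = 0 for the non-binding constraints.
Dual feasibility on the basic columns requires 2·y_dye + 4·y_cotton = 43, 4·y_dye + 5·y_cotton = 63.5.
This yields shadow prices y_dye = 6.5, y_cotton = 7.5.
Δz = y_dye·Δb = 6.5 × (6) = 39, so new z* = 3090.5 + 39 = 3129.5.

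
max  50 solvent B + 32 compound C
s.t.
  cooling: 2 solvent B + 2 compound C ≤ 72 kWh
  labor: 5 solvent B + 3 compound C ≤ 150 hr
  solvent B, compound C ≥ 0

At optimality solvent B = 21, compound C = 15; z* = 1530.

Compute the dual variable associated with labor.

9

Both cooling and labor are binding at x*.
The binding rows give the dual system: 2·y_cooling + 5·y_labor = 50 and 2·y_cooling + 3·y_labor = 32.
Solving: y_cooling = 2.5, y_labor = 9.
Shadow price of labor = 9.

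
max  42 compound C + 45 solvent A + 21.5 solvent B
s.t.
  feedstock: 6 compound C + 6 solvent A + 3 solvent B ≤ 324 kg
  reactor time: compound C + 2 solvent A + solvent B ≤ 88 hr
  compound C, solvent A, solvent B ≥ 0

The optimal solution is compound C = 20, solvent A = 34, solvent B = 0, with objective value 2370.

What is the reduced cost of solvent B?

-1

Check each constraint at x*: feedstock 324/324 (tight); reactor time 88/88 (tight).
The binding rows give the dual system: 6·y_feedstock + 1·y_reactor time = 42 and 6·y_feedstock + 2·y_reactor time = 45.
Solving: y_feedstock = 6.5, y_reactor time = 3.
Reduced cost of solvent B: c₃ − yᵀa₃ = 21.5 − (6.5·3 + 3·1) = 21.5 − 22.5 = -1.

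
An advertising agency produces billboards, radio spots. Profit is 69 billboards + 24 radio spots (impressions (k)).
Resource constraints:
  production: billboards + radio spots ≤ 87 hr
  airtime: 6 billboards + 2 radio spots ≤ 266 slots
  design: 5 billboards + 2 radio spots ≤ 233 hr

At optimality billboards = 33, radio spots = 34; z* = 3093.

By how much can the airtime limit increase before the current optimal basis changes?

Binding constraints: airtime, design. The basis is B = [[6,2],[5,2]] with det 2.
Per unit increase in airtime, x* moves by d = (1, -2.5).
The basis stays optimal until radio spots reaches 0; allowable increase = 13.6 slots.

13.6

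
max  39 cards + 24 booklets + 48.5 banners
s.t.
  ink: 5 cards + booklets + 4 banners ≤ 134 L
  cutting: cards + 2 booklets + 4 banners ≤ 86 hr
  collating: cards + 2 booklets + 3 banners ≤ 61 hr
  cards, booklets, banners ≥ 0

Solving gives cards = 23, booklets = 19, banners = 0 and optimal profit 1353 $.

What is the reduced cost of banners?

-2.5

Check each constraint at x*: ink 134/134 (tight); cutting 61/86 (slack 25); collating 61/61 (tight).
By complementary slackness, y = 0 for the non-binding constraint.
The binding rows give the dual system: 5·y_ink + 1·y_collating = 39 and 1·y_ink + 2·y_collating = 24.
→ y_ink = 6 and y_collating = 9.
Reduced cost of banners: c₃ − yᵀa₃ = 48.5 − (6·4 + 9·3) = 48.5 − 51 = -2.5.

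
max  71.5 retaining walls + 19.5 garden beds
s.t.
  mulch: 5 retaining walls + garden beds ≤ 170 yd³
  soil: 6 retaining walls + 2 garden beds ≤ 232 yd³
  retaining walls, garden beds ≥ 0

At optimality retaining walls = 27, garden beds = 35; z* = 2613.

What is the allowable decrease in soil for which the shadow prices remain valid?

28

Binding constraints: mulch, soil. The basis is B = [[5,1],[6,2]] with det 4.
Per unit decrease in soil, x* moves by d = (0.25, -1.25).
The basis stays optimal until garden beds reaches 0; allowable decrease = 28 yd³.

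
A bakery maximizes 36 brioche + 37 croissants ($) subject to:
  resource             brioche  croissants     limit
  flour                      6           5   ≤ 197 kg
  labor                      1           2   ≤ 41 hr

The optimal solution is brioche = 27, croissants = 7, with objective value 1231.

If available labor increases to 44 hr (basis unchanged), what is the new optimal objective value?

1249

At the optimum: flour uses 197 of 197 (binding); labor uses 41 of 41 (binding).
Dual feasibility on the basic columns requires 6·y_flour + 1·y_labor = 36, 5·y_flour + 2·y_labor = 37.
This yields shadow prices y_flour = 5, y_labor = 6.
Δz = y_labor·Δb = 6 × (3) = 18, so new z* = 1231 + 18 = 1249.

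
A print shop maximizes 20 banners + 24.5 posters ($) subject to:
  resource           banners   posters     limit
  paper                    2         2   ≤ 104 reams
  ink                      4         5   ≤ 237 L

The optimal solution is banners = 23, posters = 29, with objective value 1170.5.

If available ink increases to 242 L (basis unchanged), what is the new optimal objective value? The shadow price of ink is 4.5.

Δb = 5, so new z* = 1170.5 + (4.5)·(5) = 1170.5 + 22.5 = 1193.

1193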